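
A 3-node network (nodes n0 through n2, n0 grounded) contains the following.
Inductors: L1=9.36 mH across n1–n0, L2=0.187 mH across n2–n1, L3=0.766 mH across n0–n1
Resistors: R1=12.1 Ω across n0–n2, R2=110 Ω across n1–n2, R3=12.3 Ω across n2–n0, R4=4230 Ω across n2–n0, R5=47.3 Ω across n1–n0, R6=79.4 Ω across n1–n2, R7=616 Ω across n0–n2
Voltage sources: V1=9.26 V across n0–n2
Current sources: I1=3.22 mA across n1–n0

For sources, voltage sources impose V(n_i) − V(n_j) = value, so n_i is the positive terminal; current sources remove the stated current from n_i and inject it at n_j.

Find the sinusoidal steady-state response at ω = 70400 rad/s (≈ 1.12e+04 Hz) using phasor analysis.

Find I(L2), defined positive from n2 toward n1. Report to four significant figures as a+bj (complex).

-0.07238+0.1792j A

Element admittances at ω=70400 rad/s:
  Y(L1) = 0.000-0.001518j S between n1,n0
  Y(L2) = 0.000-0.07596j S between n2,n1
  Y(R1) = 0.08264+0.000j S between n0,n2
  Y(R2) = 0.009091+0.000j S between n1,n2
  Y(L3) = 0.000-0.01854j S between n0,n1
  Y(R3) = 0.08130+0.000j S between n2,n0
  Y(R4) = 0.0002364+0.000j S between n2,n0
  Y(R5) = 0.02114+0.000j S between n1,n0
  Y(R6) = 0.01259+0.000j S between n1,n2
  Y(R7) = 0.001623+0.000j S between n0,n2
  V1: constraint V(n0)−V(n2) = 9.26
  I1: injects 0.00322 A into n0 (from n1)
Assemble and solve the 3×3 MNA system:
  V(n1)=-6.900+0.9529j  V(n2)=-9.260+0.000j
  i(V1)=-1.659+0.1586j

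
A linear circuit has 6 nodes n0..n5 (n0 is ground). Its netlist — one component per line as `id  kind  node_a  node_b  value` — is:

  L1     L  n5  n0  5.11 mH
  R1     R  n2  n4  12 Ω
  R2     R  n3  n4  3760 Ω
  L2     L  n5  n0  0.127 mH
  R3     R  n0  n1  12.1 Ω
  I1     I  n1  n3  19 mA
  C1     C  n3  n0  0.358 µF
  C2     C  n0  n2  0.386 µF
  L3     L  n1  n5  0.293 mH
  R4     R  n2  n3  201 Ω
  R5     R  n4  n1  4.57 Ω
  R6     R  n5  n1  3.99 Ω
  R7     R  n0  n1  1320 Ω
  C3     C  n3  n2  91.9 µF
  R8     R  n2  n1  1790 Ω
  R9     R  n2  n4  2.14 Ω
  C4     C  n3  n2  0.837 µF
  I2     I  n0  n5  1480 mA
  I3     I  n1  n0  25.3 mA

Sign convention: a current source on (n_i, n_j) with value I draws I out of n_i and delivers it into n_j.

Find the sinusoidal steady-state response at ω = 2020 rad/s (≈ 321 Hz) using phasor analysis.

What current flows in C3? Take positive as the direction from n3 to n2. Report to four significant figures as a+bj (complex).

Apply KCL at each of the 5 non-ground nodes and solve the resulting linear system.
Node n1: branches {R3, I1, L3, R5, R6, R7, R8, I3} → V_1 = 0.02182+0.3458j
Node n2: branches {R1, C2, R4, C3, R8, R9, C4} → V_2 = 0.1455+0.3445j
Node n3: branches {R2, I1, C1, R4, C3, C4} → V_3 = 0.1478+0.2422j
Node n4: branches {R1, R2, R5, R9} → V_4 = 0.1104+0.3448j
Node n5: branches {L1, L2, L3, R6, I2} → V_5 = 0.007276+0.3638j

0.01898+0.0004252j A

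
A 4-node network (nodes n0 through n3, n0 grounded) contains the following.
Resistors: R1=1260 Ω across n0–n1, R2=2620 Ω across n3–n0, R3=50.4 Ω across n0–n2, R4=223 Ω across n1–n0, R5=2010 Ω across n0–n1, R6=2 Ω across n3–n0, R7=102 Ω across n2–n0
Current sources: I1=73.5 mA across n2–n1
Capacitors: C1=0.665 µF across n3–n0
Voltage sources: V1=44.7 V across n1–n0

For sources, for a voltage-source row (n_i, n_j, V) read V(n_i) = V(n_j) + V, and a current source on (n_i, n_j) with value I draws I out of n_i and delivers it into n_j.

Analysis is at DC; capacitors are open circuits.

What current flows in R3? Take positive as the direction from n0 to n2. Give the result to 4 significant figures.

Apply KCL at each of the 3 non-ground nodes and solve the resulting linear system.
Node n1: branches {R1, I1, R4, R5, V1} → V_1 = 44.70
Node n2: branches {I1, R3, R7} → V_2 = -2.479
Node n3: branches {R2, C1, R6} → V_3 = 0.000
Source currents: i(V1)=-0.1847

0.04919 A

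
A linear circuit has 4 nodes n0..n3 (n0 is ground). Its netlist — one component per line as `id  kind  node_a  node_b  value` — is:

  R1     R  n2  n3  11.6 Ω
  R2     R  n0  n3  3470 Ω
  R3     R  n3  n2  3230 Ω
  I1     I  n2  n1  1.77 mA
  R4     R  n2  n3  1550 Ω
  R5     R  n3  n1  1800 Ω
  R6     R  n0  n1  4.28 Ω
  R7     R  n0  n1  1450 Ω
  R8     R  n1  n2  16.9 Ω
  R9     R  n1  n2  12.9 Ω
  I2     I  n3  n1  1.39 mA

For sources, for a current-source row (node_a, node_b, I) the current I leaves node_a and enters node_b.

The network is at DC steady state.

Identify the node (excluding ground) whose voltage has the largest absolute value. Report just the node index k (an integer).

3

MNA unknowns: 3 node voltages V₁..V_3
R1: Y=0.08621 on G[2,3]
R2: Y=0.0002882 on G[0,3]
R3: Y=0.0003096 on G[3,2]
I1: z[2]−=0.00177, z[1]+=0.00177
R4: Y=0.0006452 on G[2,3]
R5: Y=0.0005556 on G[3,1]
R6: Y=0.2336 on G[0,1]
R7: Y=0.0006897 on G[0,1]
R8: Y=0.05917 on G[1,2]
R9: Y=0.07752 on G[1,2]
I2: z[3]−=0.00139, z[1]+=0.00139
solve → V1=4.723e-05, V2=-0.02283, V3=-0.03841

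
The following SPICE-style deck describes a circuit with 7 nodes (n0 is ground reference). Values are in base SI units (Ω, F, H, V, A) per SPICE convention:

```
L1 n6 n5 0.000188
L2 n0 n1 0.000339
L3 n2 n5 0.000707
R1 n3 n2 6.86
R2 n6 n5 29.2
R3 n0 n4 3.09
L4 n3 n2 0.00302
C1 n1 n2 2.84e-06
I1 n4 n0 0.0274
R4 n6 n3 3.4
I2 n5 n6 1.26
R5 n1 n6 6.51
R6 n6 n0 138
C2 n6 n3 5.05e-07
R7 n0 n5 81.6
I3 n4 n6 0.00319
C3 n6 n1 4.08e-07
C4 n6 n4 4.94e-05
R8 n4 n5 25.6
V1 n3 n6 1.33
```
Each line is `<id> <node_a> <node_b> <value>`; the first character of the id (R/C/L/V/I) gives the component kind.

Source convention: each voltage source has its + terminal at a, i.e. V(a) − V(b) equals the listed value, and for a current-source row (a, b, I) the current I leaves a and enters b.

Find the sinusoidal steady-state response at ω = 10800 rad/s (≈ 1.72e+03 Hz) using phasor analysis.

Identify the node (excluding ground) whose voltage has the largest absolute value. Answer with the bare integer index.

Element admittances at ω=10800 rad/s:
  Y(L1) = 0.000-0.4925j S between n6,n5
  Y(L2) = 0.000-0.2731j S between n0,n1
  Y(L3) = 0.000-0.1310j S between n2,n5
  Y(R1) = 0.1458+0.000j S between n3,n2
  Y(R2) = 0.03425+0.000j S between n6,n5
  Y(R3) = 0.3236+0.000j S between n0,n4
  Y(L4) = 0.000-0.03066j S between n3,n2
  Y(C1) = 0.000+0.03067j S between n1,n2
  I1: injects 0.0274 A into n0 (from n4)
  Y(R4) = 0.2941+0.000j S between n6,n3
  I2: injects 1.26 A into n6 (from n5)
  Y(R5) = 0.1536+0.000j S between n1,n6
  Y(R6) = 0.007246+0.000j S between n6,n0
  Y(C2) = 0.000+0.005454j S between n6,n3
  Y(R7) = 0.01225+0.000j S between n0,n5
  I3: injects 0.00319 A into n6 (from n4)
  Y(C3) = 0.000+0.004406j S between n6,n1
  Y(C4) = 0.000+0.5335j S between n6,n4
  Y(R8) = 0.03906+0.000j S between n4,n5
  V1: constraint V(n3)−V(n6) = 1.33
Assemble and solve the 7×7 MNA system:
  V(n1)=0.007443+0.05886j  V(n2)=-0.2088-0.1546j  V(n3)=1.400+0.08700j  V(n4)=-0.1258+0.07826j  V(n5)=-0.2659-1.952j  V(n6)=0.07029+0.08700j
  i(V1)=-0.6331+0.006861j

5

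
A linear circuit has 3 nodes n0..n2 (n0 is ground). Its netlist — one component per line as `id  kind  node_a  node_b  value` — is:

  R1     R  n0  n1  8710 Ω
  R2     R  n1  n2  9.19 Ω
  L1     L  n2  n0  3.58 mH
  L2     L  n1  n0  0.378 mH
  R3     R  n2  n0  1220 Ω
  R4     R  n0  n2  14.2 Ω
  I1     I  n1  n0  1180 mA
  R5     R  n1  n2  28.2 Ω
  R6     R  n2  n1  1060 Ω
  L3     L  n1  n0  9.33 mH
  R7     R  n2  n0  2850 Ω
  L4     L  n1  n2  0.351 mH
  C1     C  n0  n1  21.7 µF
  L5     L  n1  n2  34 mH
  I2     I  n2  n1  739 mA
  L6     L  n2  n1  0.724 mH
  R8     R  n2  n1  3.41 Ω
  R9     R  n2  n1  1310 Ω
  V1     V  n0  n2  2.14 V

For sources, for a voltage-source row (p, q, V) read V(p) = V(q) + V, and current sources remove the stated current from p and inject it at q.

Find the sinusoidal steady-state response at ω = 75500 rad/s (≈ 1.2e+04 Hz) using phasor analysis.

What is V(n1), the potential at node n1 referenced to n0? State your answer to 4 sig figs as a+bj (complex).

-0.1627+0.8473j V

Apply KCL at each of the 2 non-ground nodes and solve the resulting linear system.
Node n1: branches {R1, R2, L2, I1, R5, R6, L3, L4, C1, L5, I2, L6, R8, R9} → V_1 = -0.1627+0.8473j
Node n2: branches {R2, L1, R3, R4, R5, R6, R7, L4, L5, I2, L6, R8, R9, V1} → V_2 = -2.140+0.000j
Source currents: i(V1)=-0.3305-0.2527j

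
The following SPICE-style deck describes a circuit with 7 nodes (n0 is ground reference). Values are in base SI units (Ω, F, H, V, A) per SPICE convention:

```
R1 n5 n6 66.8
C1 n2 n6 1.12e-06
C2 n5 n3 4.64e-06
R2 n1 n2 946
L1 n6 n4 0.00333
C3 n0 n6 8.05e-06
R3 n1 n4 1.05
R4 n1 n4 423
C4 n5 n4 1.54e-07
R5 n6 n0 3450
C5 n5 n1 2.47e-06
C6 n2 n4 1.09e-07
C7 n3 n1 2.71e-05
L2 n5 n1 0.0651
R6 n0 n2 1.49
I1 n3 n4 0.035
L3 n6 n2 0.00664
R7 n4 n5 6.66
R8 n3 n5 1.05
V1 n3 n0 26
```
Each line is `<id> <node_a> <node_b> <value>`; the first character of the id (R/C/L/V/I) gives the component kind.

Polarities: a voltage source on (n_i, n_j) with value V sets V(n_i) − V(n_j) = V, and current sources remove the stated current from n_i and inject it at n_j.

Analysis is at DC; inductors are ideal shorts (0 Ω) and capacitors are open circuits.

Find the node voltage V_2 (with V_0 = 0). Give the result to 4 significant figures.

11.31 V

Element admittances at DC:
  Y(R1) = 0.01497 S between n5,n6
  Y(C1) = 0.000 S between n2,n6
  Y(C2) = 0.000 S between n5,n3
  Y(R2) = 0.001057 S between n1,n2
  L1: short n6↔n4 (DC inductor)
  Y(C3) = 0.000 S between n0,n6
  Y(R3) = 0.9524 S between n1,n4
  Y(R4) = 0.002364 S between n1,n4
  Y(C4) = 0.000 S between n5,n4
  Y(R5) = 0.0002899 S between n6,n0
  Y(C5) = 0.000 S between n5,n1
  Y(C6) = 0.000 S between n2,n4
  Y(C7) = 0.000 S between n3,n1
  L2: short n5↔n1 (DC inductor)
  Y(R6) = 0.6711 S between n0,n2
  I1: injects 0.035 A into n4 (from n3)
  L3: short n6↔n2 (DC inductor)
  Y(R7) = 0.1502 S between n4,n5
  Y(R8) = 0.9524 S between n3,n5
  V1: constraint V(n3)−V(n0) = 26
Assemble and solve the 10×10 MNA system:
  V(n1)=18.06  V(n2)=11.31  V(n3)=26.00  V(n4)=11.31  V(n5)=18.06  V(n6)=11.31
  i(L1)=-7.489  i(L2)=6.448  i(L3)=7.586  i(V1)=-7.597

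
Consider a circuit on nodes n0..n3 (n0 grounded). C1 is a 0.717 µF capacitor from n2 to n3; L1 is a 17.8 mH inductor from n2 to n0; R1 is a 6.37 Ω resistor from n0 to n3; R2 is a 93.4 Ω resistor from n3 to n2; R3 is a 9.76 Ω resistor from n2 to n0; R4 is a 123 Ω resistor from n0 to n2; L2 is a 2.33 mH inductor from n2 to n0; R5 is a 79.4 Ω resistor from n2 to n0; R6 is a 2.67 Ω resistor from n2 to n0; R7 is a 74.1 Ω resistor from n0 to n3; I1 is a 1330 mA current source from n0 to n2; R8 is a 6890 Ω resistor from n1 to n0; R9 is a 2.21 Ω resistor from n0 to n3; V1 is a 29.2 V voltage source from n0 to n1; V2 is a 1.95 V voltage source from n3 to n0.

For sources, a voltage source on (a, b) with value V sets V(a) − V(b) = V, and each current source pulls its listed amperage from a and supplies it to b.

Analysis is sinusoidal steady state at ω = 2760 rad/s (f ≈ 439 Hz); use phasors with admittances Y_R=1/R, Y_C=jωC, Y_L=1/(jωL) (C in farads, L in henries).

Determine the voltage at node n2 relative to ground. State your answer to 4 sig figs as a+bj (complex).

2.376+0.8203j V

Element admittances at ω=2760 rad/s:
  Y(C1) = 0.000+0.001979j S between n2,n3
  Y(L1) = 0.000-0.02035j S between n2,n0
  Y(R1) = 0.1570+0.000j S between n0,n3
  Y(R2) = 0.01071+0.000j S between n3,n2
  Y(R3) = 0.1025+0.000j S between n2,n0
  Y(R4) = 0.008130+0.000j S between n0,n2
  Y(L2) = 0.000-0.1555j S between n2,n0
  Y(R5) = 0.01259+0.000j S between n2,n0
  Y(R6) = 0.3745+0.000j S between n2,n0
  Y(R7) = 0.01350+0.000j S between n0,n3
  I1: injects 1.33 A into n2 (from n0)
  Y(R8) = 0.0001451+0.000j S between n1,n0
  Y(R9) = 0.4525+0.000j S between n0,n3
  V1: constraint V(n0)−V(n1) = 29.2
  V2: constraint V(n3)−V(n0) = 1.95
Assemble and solve the 5×5 MNA system:
  V(n1)=-29.20+0.000j  V(n2)=2.376+0.8203j  V(n3)=1.950+0.000j
  i(V1)=-0.004238+0.000j  i(V2)=-1.212+0.009627j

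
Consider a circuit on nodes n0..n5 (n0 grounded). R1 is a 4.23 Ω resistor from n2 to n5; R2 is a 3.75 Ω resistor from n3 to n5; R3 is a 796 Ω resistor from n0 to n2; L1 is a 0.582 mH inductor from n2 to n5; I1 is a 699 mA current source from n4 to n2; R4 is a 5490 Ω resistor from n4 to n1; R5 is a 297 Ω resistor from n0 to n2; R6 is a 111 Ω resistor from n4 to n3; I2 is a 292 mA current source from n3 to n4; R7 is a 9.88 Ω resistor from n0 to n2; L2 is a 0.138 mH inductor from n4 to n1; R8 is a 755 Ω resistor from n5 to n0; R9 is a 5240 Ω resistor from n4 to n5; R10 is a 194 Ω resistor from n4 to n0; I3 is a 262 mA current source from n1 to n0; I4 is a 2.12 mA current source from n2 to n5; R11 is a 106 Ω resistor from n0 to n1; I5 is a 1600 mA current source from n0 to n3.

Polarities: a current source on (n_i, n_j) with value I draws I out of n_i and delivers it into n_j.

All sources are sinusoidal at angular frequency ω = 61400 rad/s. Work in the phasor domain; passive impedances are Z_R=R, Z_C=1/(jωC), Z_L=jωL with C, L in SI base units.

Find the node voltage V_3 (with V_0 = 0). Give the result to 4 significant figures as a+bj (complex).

Apply KCL at each of the 5 non-ground nodes and solve the resulting linear system.
Node n1: branches {R4, L2, I3, R11} → V_1 = -19.52-0.2293j
Node n2: branches {R1, R3, L1, I1, R5, R7, I4} → V_2 = 15.10-0.005967j
Node n3: branches {R2, R6, I2, I5} → V_3 = 22.35+0.4360j
Node n4: branches {I1, R4, R6, I2, L2, R9, R10} → V_4 = -19.50+0.4302j
Node n5: branches {R1, R2, L1, R8, R9, I4} → V_5 = 18.85+0.4362j

22.35+0.4360j V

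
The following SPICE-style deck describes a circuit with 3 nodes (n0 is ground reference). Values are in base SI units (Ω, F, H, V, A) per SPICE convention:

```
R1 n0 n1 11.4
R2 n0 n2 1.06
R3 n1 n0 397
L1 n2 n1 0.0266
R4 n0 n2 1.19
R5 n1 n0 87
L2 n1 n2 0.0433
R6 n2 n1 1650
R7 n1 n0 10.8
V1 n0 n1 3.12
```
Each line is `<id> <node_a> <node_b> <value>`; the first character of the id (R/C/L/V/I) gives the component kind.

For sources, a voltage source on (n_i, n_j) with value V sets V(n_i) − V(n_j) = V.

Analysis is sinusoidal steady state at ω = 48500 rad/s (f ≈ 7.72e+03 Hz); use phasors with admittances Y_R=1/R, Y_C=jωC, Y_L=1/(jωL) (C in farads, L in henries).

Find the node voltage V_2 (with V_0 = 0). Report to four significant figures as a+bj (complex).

Element admittances at ω=48500 rad/s:
  Y(R1) = 0.08772+0.000j S between n0,n1
  Y(R2) = 0.9434+0.000j S between n0,n2
  Y(R3) = 0.002519+0.000j S between n1,n0
  Y(L1) = 0.000-0.0007751j S between n2,n1
  Y(R4) = 0.8403+0.000j S between n0,n2
  Y(R5) = 0.01149+0.000j S between n1,n0
  Y(L2) = 0.000-0.0004762j S between n1,n2
  Y(R6) = 0.0006061+0.000j S between n2,n1
  Y(R7) = 0.09259+0.000j S between n1,n0
  V1: constraint V(n0)−V(n1) = 3.12
Assemble and solve the 3×3 MNA system:
  V(n1)=-3.120+0.000j  V(n2)=-0.001061+0.002187j
  i(V1)=-0.6082+0.003901j

-0.001061+0.002187j V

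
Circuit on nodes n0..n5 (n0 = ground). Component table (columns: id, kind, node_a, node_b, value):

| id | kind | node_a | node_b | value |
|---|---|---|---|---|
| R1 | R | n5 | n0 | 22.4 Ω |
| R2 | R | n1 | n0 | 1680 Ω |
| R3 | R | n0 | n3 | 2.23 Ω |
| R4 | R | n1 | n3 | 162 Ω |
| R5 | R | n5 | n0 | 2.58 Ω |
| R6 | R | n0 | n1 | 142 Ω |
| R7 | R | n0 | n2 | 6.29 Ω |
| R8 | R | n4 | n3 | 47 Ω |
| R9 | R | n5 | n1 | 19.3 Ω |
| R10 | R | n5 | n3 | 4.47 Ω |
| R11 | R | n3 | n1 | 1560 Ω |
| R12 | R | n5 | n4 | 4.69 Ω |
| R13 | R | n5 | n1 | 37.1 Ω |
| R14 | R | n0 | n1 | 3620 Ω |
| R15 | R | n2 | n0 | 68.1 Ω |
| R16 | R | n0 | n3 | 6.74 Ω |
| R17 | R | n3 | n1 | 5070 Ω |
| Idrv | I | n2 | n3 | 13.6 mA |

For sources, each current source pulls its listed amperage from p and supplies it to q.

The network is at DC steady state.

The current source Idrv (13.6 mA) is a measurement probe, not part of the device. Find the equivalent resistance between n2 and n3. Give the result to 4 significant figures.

R_eq = 7.080 Ω

Apply KCL at each of the 5 non-ground nodes and solve the resulting linear system.
Node n1: branches {R2, R4, R6, R9, R11, R13, R14, R17} → V_1 = 0.006818
Node n2: branches {R7, R15, Idrv} → V_2 = -0.07831
Node n3: branches {R3, R4, R8, R10, R11, R16, R17, Idrv} → V_3 = 0.01798
Node n4: branches {R8, R12} → V_4 = 0.007550
Node n5: branches {R1, R5, R9, R10, R12, R13} → V_5 = 0.006509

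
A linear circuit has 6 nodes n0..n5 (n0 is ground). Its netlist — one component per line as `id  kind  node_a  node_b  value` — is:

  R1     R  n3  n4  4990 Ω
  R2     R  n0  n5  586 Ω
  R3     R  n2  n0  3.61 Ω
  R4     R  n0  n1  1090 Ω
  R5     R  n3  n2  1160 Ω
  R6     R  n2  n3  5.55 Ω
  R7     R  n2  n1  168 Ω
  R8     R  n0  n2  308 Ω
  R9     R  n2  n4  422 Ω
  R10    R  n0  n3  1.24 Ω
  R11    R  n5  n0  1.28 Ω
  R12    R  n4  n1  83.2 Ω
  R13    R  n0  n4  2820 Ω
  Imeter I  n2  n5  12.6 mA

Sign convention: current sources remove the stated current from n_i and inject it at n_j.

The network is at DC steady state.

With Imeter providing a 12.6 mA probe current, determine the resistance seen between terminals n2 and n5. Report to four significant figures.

Element admittances at DC:
  Y(R1) = 0.0002004 S between n3,n4
  Y(R2) = 0.001706 S between n0,n5
  Y(R3) = 0.2770 S between n2,n0
  Y(R4) = 0.0009174 S between n0,n1
  Y(R5) = 0.0008621 S between n3,n2
  Y(R6) = 0.1802 S between n2,n3
  Y(R7) = 0.005952 S between n2,n1
  Y(R8) = 0.003247 S between n0,n2
  Y(R9) = 0.002370 S between n2,n4
  Y(R10) = 0.8065 S between n0,n3
  Y(R11) = 0.7812 S between n5,n0
  Y(R12) = 0.01202 S between n4,n1
  Y(R13) = 0.0003546 S between n0,n4
  Imeter: injects 0.0126 A into n5 (from n2)
Assemble and solve the 5×5 MNA system:
  V(n1)=-0.02510  V(n2)=-0.02935  V(n3)=-0.005385  V(n4)=-0.02492  V(n5)=0.01609

R_eq = 3.607 Ω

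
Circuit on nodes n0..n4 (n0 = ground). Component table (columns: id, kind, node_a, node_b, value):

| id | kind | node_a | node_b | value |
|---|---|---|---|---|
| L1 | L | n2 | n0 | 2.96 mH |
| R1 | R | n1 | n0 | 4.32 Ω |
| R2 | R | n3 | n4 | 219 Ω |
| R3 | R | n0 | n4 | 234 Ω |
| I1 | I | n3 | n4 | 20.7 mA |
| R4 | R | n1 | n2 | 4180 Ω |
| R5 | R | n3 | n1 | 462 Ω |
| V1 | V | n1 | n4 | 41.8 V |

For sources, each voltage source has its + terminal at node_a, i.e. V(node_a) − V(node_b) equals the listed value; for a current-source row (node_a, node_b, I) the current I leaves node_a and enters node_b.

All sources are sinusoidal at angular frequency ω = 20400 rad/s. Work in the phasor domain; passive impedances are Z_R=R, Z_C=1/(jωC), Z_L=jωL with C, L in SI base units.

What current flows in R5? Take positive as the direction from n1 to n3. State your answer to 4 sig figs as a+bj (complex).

Apply KCL at each of the 4 non-ground nodes and solve the resulting linear system.
Node n1: branches {R1, R4, R5, V1} → V_1 = 0.7569+1.108e-05j
Node n2: branches {L1, R4} → V_2 = 0.0001578+0.01093j
Node n3: branches {R2, I1, R5} → V_3 = -30.68+1.108e-05j
Node n4: branches {R2, R3, I1, V1} → V_4 = -41.04+1.108e-05j
Source currents: i(V1)=-0.2434+4.736e-08j

0.06804+0.000j A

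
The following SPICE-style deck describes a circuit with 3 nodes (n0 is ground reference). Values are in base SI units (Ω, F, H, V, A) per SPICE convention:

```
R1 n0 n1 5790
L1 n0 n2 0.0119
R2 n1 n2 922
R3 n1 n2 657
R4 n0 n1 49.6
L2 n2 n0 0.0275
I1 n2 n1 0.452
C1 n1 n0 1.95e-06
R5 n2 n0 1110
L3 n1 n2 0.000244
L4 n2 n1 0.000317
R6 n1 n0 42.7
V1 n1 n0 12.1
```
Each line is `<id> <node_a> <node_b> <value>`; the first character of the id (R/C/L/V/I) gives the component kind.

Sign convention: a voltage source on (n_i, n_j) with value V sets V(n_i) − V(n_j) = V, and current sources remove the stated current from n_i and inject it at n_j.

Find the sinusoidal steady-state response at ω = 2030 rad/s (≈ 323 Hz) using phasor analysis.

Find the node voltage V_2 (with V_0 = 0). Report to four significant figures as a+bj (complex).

11.90-0.1273j V

MNA unknowns: 2 node voltages V₁..V_2 plus 1 source current (V1)
R1: Y=0.0001727+0.000j on G[0,1]
L1: Y=0.000-0.04140j on G[0,2]
R2: Y=0.001085+0.000j on G[1,2]
R3: Y=0.001522+0.000j on G[1,2]
R4: Y=0.02016+0.000j on G[0,1]
L2: Y=0.000-0.01791j on G[2,0]
I1: z[2]−=0.452, z[1]+=0.452
C1: Y=0.000+0.003959j on G[1,0]
R5: Y=0.0009009+0.000j on G[2,0]
L3: Y=0.000-2.019j on G[1,2]
L4: Y=0.000-1.554j on G[2,1]
R6: Y=0.02342+0.000j on G[1,0]
V1: row V1−V0=12.1, i_V1 at 1,0
solve → V1=12.10+0.000j, V2=11.90-0.1273j
aux → i_V1=-0.5326+0.6581j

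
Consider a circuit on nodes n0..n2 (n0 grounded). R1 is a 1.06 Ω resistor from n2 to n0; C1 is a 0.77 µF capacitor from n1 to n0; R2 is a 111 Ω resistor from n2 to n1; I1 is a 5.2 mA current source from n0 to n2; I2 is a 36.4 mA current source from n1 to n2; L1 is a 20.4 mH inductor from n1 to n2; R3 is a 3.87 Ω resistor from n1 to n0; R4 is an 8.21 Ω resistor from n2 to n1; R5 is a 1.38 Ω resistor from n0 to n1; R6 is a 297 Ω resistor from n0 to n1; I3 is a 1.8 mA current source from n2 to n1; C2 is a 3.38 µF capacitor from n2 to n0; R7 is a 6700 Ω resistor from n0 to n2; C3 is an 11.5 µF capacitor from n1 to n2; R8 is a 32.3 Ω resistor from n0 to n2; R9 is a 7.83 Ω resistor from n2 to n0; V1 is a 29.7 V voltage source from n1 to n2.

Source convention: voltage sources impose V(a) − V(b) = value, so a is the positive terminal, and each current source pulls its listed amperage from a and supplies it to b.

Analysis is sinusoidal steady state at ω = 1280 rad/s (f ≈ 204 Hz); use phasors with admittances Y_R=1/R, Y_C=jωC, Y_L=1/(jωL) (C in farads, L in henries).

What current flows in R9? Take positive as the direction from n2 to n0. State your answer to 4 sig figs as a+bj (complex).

MNA unknowns: 2 node voltages V₁..V_2 plus 1 source current (V1)
R1: Y=0.9434+0.000j on G[2,0]
C1: Y=0.000+0.0009856j on G[1,0]
R2: Y=0.009009+0.000j on G[2,1]
I1: z[0]−=0.0052, z[2]+=0.0052
I2: z[1]−=0.0364, z[2]+=0.0364
L1: Y=0.000-0.03830j on G[1,2]
R3: Y=0.2584+0.000j on G[1,0]
R4: Y=0.1218+0.000j on G[2,1]
R5: Y=0.7246+0.000j on G[0,1]
R6: Y=0.003367+0.000j on G[0,1]
I3: z[2]−=0.0018, z[1]+=0.0018
C2: Y=0.000+0.004326j on G[2,0]
R7: Y=0.0001493+0.000j on G[0,2]
C3: Y=0.000+0.01472j on G[1,2]
R8: Y=0.03096+0.000j on G[0,2]
R9: Y=0.1277+0.000j on G[2,0]
V1: row V1−V2=29.7, i_V1 at 1,2
solve → V1=15.68+0.02165j, V2=-14.02+0.02165j
aux → i_V1=-19.38+0.6634j

-1.791+0.002765j A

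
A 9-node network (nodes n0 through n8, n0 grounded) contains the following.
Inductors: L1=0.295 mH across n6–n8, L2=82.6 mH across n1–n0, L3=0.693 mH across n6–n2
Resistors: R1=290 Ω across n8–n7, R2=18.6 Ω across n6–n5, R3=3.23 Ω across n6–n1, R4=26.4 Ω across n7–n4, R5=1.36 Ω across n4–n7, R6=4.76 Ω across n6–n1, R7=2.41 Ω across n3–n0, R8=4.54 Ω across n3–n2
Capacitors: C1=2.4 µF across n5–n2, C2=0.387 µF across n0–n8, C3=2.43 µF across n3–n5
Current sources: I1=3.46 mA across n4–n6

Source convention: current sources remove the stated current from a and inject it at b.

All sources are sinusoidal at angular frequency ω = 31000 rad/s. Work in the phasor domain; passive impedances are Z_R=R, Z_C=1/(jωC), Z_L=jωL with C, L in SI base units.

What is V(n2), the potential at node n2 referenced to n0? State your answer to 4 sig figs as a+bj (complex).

Apply KCL at each of the 8 non-ground nodes and solve the resulting linear system.
Node n1: branches {R3, R6, L2} → V_1 = -0.009114-0.0007911j
Node n2: branches {C1, R8, L3} → V_2 = -0.002075+0.001479j
Node n3: branches {C3, R7, R8} → V_3 = -0.001052+0.0002874j
Node n4: branches {R4, R5, I1} → V_4 = -1.018-0.03642j
Node n5: branches {R2, C1, C3} → V_5 = -0.002953+0.003092j
Node n6: branches {L1, R2, R3, R6, L3, I1} → V_6 = -0.009115-0.0007842j
Node n7: branches {R1, R4, R5} → V_7 = -1.014-0.03642j
Node n8: branches {L1, R1, C2} → V_8 = -0.01024-0.03642j

-0.002075+0.001479j V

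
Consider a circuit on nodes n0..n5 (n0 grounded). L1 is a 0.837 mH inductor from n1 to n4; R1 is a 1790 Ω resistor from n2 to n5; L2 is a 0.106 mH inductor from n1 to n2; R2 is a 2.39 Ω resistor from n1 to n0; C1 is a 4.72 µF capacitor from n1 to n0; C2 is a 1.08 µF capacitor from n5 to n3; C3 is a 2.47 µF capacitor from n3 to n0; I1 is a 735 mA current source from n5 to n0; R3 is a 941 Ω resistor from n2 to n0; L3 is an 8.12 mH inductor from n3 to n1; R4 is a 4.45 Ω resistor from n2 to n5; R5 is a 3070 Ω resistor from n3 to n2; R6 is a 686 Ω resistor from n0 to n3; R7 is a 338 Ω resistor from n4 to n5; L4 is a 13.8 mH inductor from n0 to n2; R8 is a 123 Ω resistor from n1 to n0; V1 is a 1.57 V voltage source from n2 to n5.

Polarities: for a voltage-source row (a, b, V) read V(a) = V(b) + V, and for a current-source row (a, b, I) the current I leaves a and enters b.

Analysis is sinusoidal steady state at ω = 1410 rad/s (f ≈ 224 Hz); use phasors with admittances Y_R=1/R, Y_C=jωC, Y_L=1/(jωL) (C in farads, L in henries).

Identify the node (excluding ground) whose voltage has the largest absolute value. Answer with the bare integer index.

Apply KCL at each of the 5 non-ground nodes and solve the resulting linear system.
Node n1: branches {L1, L2, R2, C1, L3, R8} → V_1 = -1.685-0.1599j
Node n2: branches {R1, L2, R3, R4, R5, L4, V1} → V_2 = -1.672-0.2668j
Node n3: branches {C2, C3, L3, R5, R6} → V_3 = -1.729-0.1339j
Node n4: branches {L1, R7} → V_4 = -1.684-0.1654j
Node n5: branches {R1, C2, I1, R4, R7, V1} → V_5 = -3.242-0.2668j
Source currents: i(V1)=0.3769-0.002605j

5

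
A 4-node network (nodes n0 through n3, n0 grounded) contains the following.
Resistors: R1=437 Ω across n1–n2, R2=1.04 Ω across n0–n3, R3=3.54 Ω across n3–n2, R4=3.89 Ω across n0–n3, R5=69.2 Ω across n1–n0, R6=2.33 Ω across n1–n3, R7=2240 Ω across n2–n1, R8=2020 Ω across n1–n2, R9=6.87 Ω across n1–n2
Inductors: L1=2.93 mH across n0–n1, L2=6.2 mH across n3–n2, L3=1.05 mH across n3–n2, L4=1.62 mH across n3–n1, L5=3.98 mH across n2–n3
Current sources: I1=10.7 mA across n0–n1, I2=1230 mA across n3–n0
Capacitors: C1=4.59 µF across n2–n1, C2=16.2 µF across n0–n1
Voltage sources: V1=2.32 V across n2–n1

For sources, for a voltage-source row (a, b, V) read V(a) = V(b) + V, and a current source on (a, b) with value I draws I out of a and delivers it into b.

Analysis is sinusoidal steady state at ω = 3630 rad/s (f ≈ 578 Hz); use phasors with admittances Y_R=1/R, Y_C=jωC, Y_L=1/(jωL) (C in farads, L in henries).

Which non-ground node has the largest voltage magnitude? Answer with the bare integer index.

MNA unknowns: 3 node voltages V₁..V_3 plus 1 source current (V1)
R1: Y=0.002288+0.000j on G[1,2]
L1: Y=0.000-0.09402j on G[0,1]
R2: Y=0.9615+0.000j on G[0,3]
R3: Y=0.2825+0.000j on G[3,2]
I1: z[0]−=0.0107, z[1]+=0.0107
C1: Y=0.000+0.01666j on G[2,1]
R4: Y=0.2571+0.000j on G[0,3]
L2: Y=0.000-0.04443j on G[3,2]
L3: Y=0.000-0.2624j on G[3,2]
I2: z[3]−=1.23, z[0]+=1.23
R5: Y=0.01445+0.000j on G[1,0]
C2: Y=0.000+0.05881j on G[0,1]
L4: Y=0.000-0.1701j on G[3,1]
R6: Y=0.4292+0.000j on G[1,3]
R7: Y=0.0004464+0.000j on G[2,1]
R8: Y=0.0004950+0.000j on G[1,2]
L5: Y=0.000-0.06922j on G[2,3]
R9: Y=0.1456+0.000j on G[1,2]
V1: row V2−V1=2.32, i_V1 at 2,1
solve → V1=-2.073+0.2193j, V2=0.2469+0.2193j, V3=-0.9823-0.06251j
aux → i_V1=-0.7984+0.3439j

1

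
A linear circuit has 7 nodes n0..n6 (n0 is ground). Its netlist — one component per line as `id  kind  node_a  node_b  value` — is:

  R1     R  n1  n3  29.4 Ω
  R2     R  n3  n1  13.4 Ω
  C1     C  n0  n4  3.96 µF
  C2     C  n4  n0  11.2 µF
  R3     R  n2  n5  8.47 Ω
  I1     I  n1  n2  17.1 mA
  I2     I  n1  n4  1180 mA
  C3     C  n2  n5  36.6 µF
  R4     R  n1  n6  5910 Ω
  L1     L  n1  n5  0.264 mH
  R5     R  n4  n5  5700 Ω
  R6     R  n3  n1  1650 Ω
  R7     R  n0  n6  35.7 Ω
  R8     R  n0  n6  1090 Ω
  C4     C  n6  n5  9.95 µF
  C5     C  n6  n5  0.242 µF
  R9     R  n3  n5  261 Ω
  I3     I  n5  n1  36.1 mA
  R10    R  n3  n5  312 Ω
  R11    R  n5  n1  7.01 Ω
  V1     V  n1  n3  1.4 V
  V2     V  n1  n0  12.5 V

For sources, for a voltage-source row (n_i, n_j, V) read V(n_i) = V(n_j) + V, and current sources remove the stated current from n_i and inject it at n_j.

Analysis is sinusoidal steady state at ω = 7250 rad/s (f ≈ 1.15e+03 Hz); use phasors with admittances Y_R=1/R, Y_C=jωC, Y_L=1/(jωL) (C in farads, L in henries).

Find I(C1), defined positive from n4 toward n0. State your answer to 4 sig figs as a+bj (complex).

Element admittances at ω=7250 rad/s:
  Y(R1) = 0.03401+0.000j S between n1,n3
  Y(R2) = 0.07463+0.000j S between n3,n1
  Y(C1) = 0.000+0.02871j S between n0,n4
  Y(C2) = 0.000+0.08120j S between n4,n0
  Y(R3) = 0.1181+0.000j S between n2,n5
  I1: injects 0.0171 A into n2 (from n1)
  I2: injects 1.18 A into n4 (from n1)
  Y(C3) = 0.000+0.2654j S between n2,n5
  Y(R4) = 0.0001692+0.000j S between n1,n6
  Y(L1) = 0.000-0.5225j S between n1,n5
  Y(R5) = 0.0001754+0.000j S between n4,n5
  Y(R6) = 0.0006061+0.000j S between n3,n1
  Y(R7) = 0.02801+0.000j S between n0,n6
  Y(R8) = 0.0009174+0.000j S between n0,n6
  Y(C4) = 0.000+0.07214j S between n6,n5
  Y(C5) = 0.000+0.001755j S between n6,n5
  Y(R9) = 0.003831+0.000j S between n3,n5
  I3: injects 0.0361 A into n1 (from n5)
  Y(R10) = 0.003205+0.000j S between n3,n5
  Y(R11) = 0.1427+0.000j S between n5,n1
  V1: constraint V(n1)−V(n3) = 1.4
  V2: constraint V(n1)−V(n0) = 12.5
Assemble and solve the 8×8 MNA system:
  V(n1)=12.50+0.000j  V(n2)=12.54-0.7297j  V(n3)=11.10+0.000j  V(n4)=0.01609-10.76j  V(n5)=12.51-0.6759j  V(n6)=11.07+3.656j
  i(V1)=-0.1629+0.004756j  i(V2)=-1.503-0.1075j

0.3088+0.0004619j A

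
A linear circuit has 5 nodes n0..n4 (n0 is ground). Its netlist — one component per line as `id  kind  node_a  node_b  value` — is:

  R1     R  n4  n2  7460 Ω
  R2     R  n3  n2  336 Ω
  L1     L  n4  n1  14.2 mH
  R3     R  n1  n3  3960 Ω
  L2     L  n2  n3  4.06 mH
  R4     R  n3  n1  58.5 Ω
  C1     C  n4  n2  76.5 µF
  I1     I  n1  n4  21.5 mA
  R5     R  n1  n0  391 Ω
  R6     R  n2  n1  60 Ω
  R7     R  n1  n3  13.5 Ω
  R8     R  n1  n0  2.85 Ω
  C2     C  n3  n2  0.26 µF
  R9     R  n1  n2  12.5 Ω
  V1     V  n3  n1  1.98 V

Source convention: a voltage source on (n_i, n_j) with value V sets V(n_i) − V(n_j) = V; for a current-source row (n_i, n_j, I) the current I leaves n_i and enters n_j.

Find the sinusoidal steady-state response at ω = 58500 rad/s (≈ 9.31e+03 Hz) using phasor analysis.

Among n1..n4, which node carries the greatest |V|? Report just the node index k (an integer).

3

MNA unknowns: 4 node voltages V₁..V_4 plus 1 source current (V1)
R1: Y=0.0001340+0.000j on G[4,2]
R2: Y=0.002976+0.000j on G[3,2]
L1: Y=0.000-0.001204j on G[4,1]
R3: Y=0.0002525+0.000j on G[1,3]
L2: Y=0.000-0.004210j on G[2,3]
R4: Y=0.01709+0.000j on G[3,1]
C1: Y=0.000+4.475j on G[4,2]
I1: z[1]−=0.0215, z[4]+=0.0215
R5: Y=0.002558+0.000j on G[1,0]
R6: Y=0.01667+0.000j on G[2,1]
R7: Y=0.07407+0.000j on G[1,3]
R8: Y=0.3509+0.000j on G[1,0]
C2: Y=0.000+0.01521j on G[3,2]
R9: Y=0.08000+0.000j on G[1,2]
V1: row V3−V1=1.98, i_V1 at 3,1
solve → V1=0.000+0.000j, V2=0.2936+0.1897j, V3=1.980+0.000j, V4=0.2937+0.1850j
aux → i_V1=-0.1881-0.01799j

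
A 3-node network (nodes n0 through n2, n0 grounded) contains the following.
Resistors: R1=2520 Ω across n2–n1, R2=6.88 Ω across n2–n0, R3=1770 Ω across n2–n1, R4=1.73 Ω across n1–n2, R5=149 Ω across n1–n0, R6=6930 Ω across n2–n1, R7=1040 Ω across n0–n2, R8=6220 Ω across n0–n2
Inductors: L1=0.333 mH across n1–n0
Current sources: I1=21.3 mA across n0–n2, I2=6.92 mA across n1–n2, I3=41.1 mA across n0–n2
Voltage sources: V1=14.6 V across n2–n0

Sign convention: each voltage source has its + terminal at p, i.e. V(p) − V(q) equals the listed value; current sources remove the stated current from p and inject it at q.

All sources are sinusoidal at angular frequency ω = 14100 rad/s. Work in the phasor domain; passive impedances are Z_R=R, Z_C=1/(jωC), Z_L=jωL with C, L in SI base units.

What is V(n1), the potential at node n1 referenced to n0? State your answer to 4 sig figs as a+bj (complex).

MNA unknowns: 2 node voltages V₁..V_2 plus 1 source current (V1)
R1: Y=0.0003968+0.000j on G[2,1]
L1: Y=0.000-0.2130j on G[1,0]
I1: z[0]−=0.0213, z[2]+=0.0213
R2: Y=0.1453+0.000j on G[2,0]
R3: Y=0.0005650+0.000j on G[2,1]
I2: z[1]−=0.00692, z[2]+=0.00692
R4: Y=0.5780+0.000j on G[1,2]
R5: Y=0.006711+0.000j on G[1,0]
R6: Y=0.0001443+0.000j on G[2,1]
R7: Y=0.0009615+0.000j on G[0,2]
I3: z[0]−=0.0411, z[2]+=0.0411
R8: Y=0.0001608+0.000j on G[0,2]
V1: row V2−V0=14.6, i_V1 at 2,0
solve → V1=12.74+4.631j, V2=14.60+0.000j
aux → i_V1=-3.148+2.682j

12.74+4.631j V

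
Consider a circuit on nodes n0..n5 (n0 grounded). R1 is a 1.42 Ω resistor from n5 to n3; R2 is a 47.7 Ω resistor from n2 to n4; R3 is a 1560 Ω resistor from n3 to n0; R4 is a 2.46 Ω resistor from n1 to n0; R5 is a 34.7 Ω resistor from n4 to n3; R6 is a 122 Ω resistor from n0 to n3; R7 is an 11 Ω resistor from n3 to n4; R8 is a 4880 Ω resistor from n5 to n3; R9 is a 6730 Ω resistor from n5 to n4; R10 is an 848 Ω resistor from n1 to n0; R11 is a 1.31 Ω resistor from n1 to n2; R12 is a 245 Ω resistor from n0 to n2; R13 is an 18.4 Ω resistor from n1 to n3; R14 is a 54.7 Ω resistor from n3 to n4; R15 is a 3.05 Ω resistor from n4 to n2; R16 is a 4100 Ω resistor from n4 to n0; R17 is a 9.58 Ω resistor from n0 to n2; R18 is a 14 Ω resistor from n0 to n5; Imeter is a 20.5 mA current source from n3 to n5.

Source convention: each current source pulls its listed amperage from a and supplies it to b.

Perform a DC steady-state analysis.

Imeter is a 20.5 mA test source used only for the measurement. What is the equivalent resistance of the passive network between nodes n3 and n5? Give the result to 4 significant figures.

MNA unknowns: 5 node voltages V₁..V_5
R1: Y=0.7042 on G[5,3]
R2: Y=0.02096 on G[2,4]
R3: Y=0.0006410 on G[3,0]
R4: Y=0.4065 on G[1,0]
R5: Y=0.02882 on G[4,3]
R6: Y=0.008197 on G[0,3]
R7: Y=0.09091 on G[3,4]
R8: Y=0.0002049 on G[5,3]
R9: Y=0.0001486 on G[5,4]
R10: Y=0.001179 on G[1,0]
R11: Y=0.7634 on G[1,2]
R12: Y=0.004082 on G[0,2]
R13: Y=0.05435 on G[1,3]
R14: Y=0.01828 on G[3,4]
R15: Y=0.3279 on G[4,2]
R16: Y=0.0002439 on G[4,0]
R17: Y=0.1044 on G[0,2]
R18: Y=0.07143 on G[0,5]
Imeter: z[3]−=0.0205, z[5]+=0.0205
solve → V1=-0.002108, V2=-0.002673, V3=-0.009994, V4=-0.004739, V5=0.01734

R_eq = 1.334 Ω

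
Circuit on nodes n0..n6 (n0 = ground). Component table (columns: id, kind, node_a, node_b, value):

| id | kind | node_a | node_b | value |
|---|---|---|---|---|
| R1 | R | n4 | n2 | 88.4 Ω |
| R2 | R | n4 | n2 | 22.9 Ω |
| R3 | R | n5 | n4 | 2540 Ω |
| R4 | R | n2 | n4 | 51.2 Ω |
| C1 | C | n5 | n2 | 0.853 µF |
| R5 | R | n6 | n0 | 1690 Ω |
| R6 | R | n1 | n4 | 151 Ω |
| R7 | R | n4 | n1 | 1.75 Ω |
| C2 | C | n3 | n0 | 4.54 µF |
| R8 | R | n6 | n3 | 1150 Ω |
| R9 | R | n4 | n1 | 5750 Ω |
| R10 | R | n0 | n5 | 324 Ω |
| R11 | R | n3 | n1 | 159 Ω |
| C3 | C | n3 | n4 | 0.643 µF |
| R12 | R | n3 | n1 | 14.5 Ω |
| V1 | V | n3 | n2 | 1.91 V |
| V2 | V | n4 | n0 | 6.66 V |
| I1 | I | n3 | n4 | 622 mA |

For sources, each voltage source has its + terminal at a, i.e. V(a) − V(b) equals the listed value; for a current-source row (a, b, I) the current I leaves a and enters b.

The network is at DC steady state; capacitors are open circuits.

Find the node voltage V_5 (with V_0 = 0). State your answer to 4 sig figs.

MNA unknowns: 6 node voltages V₁..V_6 plus 2 source currents (V1, V2)
R1: Y=0.01131 on G[4,2]
R2: Y=0.04367 on G[4,2]
R3: Y=0.0003937 on G[5,4]
R4: Y=0.01953 on G[2,4]
C1: Y=0.000 on G[5,2]
R5: Y=0.0005917 on G[6,0]
R6: Y=0.006623 on G[1,4]
R7: Y=0.5714 on G[4,1]
C2: Y=0.000 on G[3,0]
R8: Y=0.0008696 on G[6,3]
R9: Y=0.0001739 on G[4,1]
R10: Y=0.003086 on G[0,5]
R11: Y=0.006289 on G[3,1]
C3: Y=0.000 on G[3,4]
R12: Y=0.06897 on G[3,1]
V1: row V3−V2=1.91, i_V1 at 3,2
V2: row V4−V0=6.66, i_V2 at 4,0
I1: z[3]−=0.622, z[4]+=0.622
solve → V1=6.268, V2=1.342, V3=3.252, V4=6.660, V5=0.7534, V6=1.935
aux → i_V1=-0.3962, i_V2=-0.003471

0.7534 V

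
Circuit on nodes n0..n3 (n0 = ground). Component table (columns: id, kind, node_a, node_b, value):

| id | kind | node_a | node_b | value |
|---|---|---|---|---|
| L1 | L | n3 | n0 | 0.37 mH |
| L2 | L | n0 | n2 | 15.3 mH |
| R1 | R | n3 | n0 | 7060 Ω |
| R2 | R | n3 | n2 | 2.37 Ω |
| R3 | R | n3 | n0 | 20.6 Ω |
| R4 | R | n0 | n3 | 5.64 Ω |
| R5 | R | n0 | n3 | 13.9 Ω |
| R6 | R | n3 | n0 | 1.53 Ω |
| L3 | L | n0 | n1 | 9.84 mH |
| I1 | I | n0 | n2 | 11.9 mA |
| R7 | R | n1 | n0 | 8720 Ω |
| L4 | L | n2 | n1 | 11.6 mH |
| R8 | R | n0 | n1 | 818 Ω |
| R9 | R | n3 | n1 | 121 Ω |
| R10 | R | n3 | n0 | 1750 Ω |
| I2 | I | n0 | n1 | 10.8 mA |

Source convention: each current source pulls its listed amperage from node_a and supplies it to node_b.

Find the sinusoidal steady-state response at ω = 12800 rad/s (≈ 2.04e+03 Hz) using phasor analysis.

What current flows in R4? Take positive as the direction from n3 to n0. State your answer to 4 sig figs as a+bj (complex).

Apply KCL at each of the 3 non-ground nodes and solve the resulting linear system.
Node n1: branches {L3, R7, L4, R8, R9, I2} → V_1 = 0.3570+0.5133j
Node n2: branches {L2, R2, I1, L4} → V_2 = 0.05395+0.002268j
Node n3: branches {L1, R1, R2, R3, R4, R5, R6, R9, R10} → V_3 = 0.01762+0.006452j

0.003124+0.001144j A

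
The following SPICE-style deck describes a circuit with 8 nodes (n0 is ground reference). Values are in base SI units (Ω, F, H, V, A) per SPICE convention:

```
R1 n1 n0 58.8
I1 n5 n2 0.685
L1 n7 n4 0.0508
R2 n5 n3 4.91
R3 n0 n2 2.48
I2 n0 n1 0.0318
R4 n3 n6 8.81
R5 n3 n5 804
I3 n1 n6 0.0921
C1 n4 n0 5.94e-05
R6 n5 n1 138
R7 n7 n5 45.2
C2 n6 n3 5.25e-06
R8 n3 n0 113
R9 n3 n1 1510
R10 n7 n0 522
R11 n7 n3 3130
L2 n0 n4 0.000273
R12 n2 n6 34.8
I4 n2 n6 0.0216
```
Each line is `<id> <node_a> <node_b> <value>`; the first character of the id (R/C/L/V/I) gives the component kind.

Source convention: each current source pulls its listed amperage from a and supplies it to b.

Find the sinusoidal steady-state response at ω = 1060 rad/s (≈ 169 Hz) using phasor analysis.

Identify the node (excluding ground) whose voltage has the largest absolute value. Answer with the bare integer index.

Apply KCL at each of the 7 non-ground nodes and solve the resulting linear system.
Node n1: branches {R1, I2, I3, R6, R9} → V_1 = -6.689-1.008j
Node n2: branches {I1, R3, R12, I4} → V_2 = 1.003-0.1584j
Node n3: branches {R2, R4, R5, C2, R8, R9, R11} → V_3 = -11.31-2.782j
Node n4: branches {L1, C1, L2} → V_4 = -0.03561-0.04308j
Node n5: branches {I1, R2, R5, R6, R7} → V_5 = -13.64-3.212j
Node n6: branches {R4, I3, C2, R12, I4} → V_6 = -8.011-2.381j
Node n7: branches {L1, R7, R10, R11} → V_7 = -6.541-7.913j

5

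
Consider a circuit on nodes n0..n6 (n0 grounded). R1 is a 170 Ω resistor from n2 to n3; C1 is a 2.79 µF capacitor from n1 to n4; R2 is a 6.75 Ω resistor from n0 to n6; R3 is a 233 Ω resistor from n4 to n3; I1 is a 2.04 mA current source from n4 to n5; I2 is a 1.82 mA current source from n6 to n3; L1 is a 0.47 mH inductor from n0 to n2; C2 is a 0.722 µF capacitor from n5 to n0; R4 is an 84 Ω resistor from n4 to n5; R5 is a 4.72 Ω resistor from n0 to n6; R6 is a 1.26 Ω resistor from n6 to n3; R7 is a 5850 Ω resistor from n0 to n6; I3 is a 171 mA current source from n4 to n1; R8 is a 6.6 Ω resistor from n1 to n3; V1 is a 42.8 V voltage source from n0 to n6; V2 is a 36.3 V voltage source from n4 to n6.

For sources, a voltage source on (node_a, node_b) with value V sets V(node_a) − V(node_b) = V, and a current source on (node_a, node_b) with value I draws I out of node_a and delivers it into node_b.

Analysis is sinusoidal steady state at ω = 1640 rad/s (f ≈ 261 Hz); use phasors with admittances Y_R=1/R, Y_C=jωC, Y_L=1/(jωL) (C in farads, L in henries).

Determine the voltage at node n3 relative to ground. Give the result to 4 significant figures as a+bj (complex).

MNA unknowns: 6 node voltages V₁..V_6 plus 2 source currents (V1, V2)
R1: Y=0.005882+0.000j on G[2,3]
C1: Y=0.000+0.004576j on G[1,4]
R2: Y=0.1481+0.000j on G[0,6]
R3: Y=0.004292+0.000j on G[4,3]
I1: z[4]−=0.00204, z[5]+=0.00204
I2: z[6]−=0.00182, z[3]+=0.00182
L1: Y=0.000-1.297j on G[0,2]
C2: Y=0.000+0.001184j on G[5,0]
R4: Y=0.01190+0.000j on G[4,5]
R5: Y=0.2119+0.000j on G[0,6]
R6: Y=0.7937+0.000j on G[6,3]
R7: Y=0.0001709+0.000j on G[0,6]
I3: z[4]−=0.171, z[1]+=0.171
R8: Y=0.1515+0.000j on G[1,3]
V1: row V0−V6=42.8, i_V1 at 0,6
V2: row V4−V6=36.3, i_V2 at 4,6
solve → V1=-40.91+1.233j, V2=-0.001747-0.1907j, V3=-42.07+0.1944j, V4=-6.500+0.000j, V5=-6.267+0.6233j, V6=-42.80+0.000j
aux → i_V1=-15.66-0.005154j, i_V2=-0.3286-0.1492j

-42.07+0.1944j V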